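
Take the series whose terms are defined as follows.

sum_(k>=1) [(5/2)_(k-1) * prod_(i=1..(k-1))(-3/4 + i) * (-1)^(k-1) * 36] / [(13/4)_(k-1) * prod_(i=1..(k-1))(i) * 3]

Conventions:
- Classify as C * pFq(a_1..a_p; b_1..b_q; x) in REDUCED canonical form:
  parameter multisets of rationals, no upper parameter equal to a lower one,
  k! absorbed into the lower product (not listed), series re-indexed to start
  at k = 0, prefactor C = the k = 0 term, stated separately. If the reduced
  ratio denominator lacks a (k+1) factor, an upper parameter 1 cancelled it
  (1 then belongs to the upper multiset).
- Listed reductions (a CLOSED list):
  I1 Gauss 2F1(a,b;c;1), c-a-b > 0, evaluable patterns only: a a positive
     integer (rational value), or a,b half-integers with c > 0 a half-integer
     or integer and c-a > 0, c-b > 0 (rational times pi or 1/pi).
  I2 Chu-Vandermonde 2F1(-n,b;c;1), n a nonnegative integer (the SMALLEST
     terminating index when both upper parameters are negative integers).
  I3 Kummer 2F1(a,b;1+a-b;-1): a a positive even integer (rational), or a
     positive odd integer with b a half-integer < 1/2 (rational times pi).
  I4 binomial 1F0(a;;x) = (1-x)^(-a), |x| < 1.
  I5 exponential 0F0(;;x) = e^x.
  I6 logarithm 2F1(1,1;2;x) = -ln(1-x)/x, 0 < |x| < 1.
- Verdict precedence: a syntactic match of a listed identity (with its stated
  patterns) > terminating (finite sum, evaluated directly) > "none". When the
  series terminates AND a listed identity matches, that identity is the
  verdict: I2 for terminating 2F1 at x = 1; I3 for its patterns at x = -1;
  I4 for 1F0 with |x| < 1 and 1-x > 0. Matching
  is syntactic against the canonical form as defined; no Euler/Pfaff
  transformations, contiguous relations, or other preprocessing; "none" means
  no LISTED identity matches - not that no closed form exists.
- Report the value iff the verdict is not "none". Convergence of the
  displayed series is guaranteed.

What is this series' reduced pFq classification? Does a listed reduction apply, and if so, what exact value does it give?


With C = 12: the canonical form is 2F1(1/4, 5/2; 13/4; -1). Verdict: none - at argument -1 the multisets {1/4, 5/2} ; {13/4} match no listed identity.

Key step: x = (-1) and the product of the first k integers (C = 12) is k!.
Step ratio: r(k) = (-1) * (k+1/4) (k+5/2) / [(k+13/4) (k+1)] - rational in k. x = (-1); t_0 = 12; negate the roots.


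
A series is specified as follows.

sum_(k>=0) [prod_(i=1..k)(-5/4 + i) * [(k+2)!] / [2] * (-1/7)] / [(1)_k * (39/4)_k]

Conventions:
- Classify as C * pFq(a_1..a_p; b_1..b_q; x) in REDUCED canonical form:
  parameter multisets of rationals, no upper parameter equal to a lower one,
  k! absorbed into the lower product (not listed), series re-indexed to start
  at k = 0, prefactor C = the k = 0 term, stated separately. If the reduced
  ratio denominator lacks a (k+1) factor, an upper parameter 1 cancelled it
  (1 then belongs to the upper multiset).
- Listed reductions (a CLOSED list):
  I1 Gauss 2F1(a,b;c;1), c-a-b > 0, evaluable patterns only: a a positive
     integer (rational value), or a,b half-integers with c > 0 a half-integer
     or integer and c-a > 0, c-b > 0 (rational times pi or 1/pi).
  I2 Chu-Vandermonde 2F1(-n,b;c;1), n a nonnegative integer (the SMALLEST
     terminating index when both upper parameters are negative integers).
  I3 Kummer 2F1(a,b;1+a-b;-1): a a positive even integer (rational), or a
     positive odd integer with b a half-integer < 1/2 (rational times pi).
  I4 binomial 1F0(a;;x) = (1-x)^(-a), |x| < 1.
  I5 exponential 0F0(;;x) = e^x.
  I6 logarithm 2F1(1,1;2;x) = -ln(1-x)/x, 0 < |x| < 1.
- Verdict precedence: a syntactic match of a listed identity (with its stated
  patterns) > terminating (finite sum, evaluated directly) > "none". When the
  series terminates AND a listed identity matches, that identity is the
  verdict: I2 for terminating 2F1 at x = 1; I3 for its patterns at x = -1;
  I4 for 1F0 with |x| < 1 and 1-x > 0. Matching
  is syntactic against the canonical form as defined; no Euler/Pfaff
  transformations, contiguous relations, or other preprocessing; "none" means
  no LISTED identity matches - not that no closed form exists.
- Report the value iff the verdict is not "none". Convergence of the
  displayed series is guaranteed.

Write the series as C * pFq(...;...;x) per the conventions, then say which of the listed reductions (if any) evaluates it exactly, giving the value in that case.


Key step: with t_0 = -1/7, (1)_k (C = -1/7) is k! itself.
Consecutive-term ratio: r(k) = 1 * (k-1/4) (k+3) / [(k+39/4) (k+1)] - rational in k, leading ratio 1; with t_0 = -1/7, classification follows.

The series (x = 1) is 2F1: upper {-1/4, 3}, lower {39/4}, prefactor -1/7. Verdict (x = 1): the Gauss summation I1 applies (x = 1: the Gamma ratio telescopes since c-a-b = 7 > 0 and a = 3 in Z>0). Its exact value is -465/3584.


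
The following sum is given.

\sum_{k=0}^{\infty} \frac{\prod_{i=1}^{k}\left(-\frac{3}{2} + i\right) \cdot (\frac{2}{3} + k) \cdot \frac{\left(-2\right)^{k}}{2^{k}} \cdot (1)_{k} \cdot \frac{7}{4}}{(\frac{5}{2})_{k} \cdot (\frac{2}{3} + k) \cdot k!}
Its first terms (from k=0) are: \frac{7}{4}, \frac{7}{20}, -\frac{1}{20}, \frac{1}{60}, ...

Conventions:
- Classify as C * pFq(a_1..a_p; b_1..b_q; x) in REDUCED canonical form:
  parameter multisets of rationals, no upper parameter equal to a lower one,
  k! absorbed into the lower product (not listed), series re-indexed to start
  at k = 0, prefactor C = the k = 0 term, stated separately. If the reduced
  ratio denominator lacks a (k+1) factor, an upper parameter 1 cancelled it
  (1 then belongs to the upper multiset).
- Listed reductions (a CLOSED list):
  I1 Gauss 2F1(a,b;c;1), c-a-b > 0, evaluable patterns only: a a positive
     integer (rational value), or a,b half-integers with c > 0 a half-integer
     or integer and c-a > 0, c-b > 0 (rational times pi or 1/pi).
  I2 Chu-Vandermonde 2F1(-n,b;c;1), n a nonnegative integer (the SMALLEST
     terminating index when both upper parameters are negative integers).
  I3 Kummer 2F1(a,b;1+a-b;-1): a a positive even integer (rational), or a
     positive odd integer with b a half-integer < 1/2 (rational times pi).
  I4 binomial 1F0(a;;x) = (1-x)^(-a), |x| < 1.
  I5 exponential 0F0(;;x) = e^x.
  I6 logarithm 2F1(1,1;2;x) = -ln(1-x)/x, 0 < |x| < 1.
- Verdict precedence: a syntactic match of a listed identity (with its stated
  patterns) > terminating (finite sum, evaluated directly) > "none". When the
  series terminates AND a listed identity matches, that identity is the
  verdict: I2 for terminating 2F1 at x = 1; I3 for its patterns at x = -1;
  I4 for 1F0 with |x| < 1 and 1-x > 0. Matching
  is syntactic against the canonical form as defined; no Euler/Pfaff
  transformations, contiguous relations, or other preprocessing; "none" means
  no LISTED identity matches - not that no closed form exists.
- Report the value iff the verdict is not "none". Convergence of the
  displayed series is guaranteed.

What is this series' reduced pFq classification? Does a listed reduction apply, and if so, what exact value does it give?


Classification (C = \frac{7}{4}): 2F1 with upper {-\frac{1}{2}, 1}, lower {\frac{5}{2}}, argument x = -1. Verdict: the Kummer evaluation I3 fires (x = -1; c = \frac{5}{2} equals 1+a-b for upper {-\frac{1}{2}, 1}: listed pattern). Hence: \frac{21}{32} \cdot \pi.

Key observation: t_0 being \frac{7}{4}, the two k-th powers (prefactor 7/4) combine into one argument.
Step ratio: r(k) = -1 * (k-\frac{1}{2}) (k+1) / [(k+\frac{5}{2}) (k+1)] - rational in k. x = -1; t_0 = \frac{7}{4}; negate the roots.


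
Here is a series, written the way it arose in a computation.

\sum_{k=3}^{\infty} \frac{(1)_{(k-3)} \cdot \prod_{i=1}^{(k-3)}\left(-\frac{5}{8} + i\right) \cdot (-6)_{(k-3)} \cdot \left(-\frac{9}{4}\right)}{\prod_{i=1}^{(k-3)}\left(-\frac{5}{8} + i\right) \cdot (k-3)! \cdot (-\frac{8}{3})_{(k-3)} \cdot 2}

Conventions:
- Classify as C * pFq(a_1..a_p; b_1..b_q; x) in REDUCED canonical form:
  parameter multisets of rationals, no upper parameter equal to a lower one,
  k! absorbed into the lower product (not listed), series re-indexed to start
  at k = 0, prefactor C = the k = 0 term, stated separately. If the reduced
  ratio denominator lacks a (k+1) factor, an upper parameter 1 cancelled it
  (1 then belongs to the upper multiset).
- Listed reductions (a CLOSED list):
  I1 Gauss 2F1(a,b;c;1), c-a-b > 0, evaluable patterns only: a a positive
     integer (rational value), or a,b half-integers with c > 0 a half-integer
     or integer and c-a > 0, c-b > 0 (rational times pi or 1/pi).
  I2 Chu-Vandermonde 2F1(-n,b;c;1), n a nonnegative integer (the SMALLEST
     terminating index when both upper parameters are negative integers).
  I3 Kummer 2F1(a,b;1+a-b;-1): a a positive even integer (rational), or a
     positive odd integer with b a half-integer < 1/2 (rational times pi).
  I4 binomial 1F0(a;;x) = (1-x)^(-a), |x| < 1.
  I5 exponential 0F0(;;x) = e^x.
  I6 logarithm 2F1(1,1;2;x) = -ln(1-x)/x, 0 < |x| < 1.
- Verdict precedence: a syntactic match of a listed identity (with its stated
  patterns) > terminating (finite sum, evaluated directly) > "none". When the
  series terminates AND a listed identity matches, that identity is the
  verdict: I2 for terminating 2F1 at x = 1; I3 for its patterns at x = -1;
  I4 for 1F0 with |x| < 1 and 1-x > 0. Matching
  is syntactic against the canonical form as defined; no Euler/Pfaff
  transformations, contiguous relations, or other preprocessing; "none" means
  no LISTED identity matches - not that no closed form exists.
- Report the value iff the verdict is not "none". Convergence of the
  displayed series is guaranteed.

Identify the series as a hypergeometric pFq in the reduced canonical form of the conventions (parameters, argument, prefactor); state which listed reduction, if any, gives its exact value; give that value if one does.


At argument 1: a 2F1 with upper {-6, 1}, lower {-\frac{8}{3}}, scaled by C = -\frac{9}{8}. Verdict: this is Vandermonde's identity (I2) (terminating 2F1 at x = 1 with n = 6, b = 1, c = -\frac{8}{3}). Its exact value is \frac{99}{56}.

Key observation: x = 1 and the running product (C = -9/8) telescopes to a rising factorial.
Term ratio: r(k) = 1 * (k-6) (k+1) / [(k-\frac{8}{3}) (k+1)] - poly over poly, x = 1 from leading terms; C = -\frac{9}{8} at k = 0.


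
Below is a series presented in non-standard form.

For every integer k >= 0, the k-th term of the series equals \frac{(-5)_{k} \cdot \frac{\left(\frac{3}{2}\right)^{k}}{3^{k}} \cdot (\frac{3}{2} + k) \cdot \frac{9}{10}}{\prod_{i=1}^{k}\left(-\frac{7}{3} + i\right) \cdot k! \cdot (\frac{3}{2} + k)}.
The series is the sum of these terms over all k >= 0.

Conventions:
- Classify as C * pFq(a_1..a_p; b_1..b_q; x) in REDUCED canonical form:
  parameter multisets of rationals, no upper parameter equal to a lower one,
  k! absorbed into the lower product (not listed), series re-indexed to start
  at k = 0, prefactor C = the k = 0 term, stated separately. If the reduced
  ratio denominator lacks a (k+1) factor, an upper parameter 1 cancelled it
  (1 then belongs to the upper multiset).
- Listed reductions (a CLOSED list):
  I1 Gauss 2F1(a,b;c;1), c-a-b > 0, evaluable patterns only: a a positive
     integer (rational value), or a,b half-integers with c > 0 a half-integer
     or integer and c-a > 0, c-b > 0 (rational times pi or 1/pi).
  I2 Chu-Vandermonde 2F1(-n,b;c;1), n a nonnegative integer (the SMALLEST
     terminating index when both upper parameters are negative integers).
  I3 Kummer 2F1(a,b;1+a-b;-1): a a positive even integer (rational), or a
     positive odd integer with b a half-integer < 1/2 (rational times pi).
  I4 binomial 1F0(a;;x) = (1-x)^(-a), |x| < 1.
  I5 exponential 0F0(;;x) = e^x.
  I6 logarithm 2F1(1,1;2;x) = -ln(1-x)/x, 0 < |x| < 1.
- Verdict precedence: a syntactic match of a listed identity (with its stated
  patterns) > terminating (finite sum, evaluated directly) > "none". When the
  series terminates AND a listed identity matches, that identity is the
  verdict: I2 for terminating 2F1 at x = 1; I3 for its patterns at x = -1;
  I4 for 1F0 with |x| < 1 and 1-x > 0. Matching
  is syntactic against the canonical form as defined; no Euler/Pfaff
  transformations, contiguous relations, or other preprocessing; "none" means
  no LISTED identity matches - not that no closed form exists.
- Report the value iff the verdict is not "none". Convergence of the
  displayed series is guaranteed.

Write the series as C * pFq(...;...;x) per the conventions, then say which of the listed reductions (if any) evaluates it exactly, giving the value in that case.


Classification (C = \frac{9}{10}): 1F1 with upper {-5}, lower {-\frac{4}{3}}, argument x = \frac{1}{2}. Verdict: terminating - the sum ends at index 5 because -5 is a negative integer; exact evaluation follows. Value: \frac{450693}{102400}.

Structural cue: t_0 = \frac{9}{10} here, and the two k-th powers (C = 9/10) combine into one argument.
Step ratio: r(k) = \frac{1}{2} * (k-5) / [(k-\frac{4}{3}) (k+1)] - rational in k. x = \frac{1}{2}; t_0 = \frac{9}{10}; negate the roots.


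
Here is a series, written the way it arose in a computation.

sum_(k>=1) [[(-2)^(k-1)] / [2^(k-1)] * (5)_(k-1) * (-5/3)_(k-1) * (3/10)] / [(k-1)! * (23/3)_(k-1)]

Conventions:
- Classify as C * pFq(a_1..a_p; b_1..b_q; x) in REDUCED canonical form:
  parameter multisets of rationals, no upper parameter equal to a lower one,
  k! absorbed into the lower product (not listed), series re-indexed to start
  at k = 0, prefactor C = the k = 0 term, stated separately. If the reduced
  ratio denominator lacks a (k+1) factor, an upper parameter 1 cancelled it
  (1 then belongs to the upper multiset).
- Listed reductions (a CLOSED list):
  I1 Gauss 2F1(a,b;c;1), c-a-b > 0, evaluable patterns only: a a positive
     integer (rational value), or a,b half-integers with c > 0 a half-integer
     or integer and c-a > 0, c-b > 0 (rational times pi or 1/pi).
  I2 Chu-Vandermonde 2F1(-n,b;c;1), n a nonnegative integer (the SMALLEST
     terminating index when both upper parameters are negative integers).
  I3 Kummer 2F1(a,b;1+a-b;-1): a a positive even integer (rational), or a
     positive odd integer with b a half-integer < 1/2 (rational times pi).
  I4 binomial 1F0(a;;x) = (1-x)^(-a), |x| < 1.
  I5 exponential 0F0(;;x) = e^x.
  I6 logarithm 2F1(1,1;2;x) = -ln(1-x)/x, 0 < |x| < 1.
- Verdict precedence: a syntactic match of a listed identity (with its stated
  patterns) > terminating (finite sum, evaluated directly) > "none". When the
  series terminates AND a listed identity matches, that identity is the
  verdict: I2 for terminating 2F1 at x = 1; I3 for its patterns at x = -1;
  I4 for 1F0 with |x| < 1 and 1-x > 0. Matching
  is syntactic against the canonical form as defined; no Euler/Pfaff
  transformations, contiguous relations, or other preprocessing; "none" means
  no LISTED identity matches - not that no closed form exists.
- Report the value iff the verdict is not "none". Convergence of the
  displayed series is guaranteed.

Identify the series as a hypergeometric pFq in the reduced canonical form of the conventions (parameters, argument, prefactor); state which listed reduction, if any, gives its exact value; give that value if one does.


The series (x = -1) is 2F1: upper {-5/3, 5}, lower {23/3}, prefactor 3/10. Verdict: none (x = -1): each listed identity misses the multisets {-5/3, 5} ; {23/3}.

Structural cue: t_0 being 3/10, the two k-th powers (prefactor 3/10) combine into one argument.
Step ratio: r(k) = (-1) * (k-5/3) (k+5) / [(k+23/3) (k+1)] - poly over poly, x = (-1) from leading terms; C = 3/10 at k = 0.


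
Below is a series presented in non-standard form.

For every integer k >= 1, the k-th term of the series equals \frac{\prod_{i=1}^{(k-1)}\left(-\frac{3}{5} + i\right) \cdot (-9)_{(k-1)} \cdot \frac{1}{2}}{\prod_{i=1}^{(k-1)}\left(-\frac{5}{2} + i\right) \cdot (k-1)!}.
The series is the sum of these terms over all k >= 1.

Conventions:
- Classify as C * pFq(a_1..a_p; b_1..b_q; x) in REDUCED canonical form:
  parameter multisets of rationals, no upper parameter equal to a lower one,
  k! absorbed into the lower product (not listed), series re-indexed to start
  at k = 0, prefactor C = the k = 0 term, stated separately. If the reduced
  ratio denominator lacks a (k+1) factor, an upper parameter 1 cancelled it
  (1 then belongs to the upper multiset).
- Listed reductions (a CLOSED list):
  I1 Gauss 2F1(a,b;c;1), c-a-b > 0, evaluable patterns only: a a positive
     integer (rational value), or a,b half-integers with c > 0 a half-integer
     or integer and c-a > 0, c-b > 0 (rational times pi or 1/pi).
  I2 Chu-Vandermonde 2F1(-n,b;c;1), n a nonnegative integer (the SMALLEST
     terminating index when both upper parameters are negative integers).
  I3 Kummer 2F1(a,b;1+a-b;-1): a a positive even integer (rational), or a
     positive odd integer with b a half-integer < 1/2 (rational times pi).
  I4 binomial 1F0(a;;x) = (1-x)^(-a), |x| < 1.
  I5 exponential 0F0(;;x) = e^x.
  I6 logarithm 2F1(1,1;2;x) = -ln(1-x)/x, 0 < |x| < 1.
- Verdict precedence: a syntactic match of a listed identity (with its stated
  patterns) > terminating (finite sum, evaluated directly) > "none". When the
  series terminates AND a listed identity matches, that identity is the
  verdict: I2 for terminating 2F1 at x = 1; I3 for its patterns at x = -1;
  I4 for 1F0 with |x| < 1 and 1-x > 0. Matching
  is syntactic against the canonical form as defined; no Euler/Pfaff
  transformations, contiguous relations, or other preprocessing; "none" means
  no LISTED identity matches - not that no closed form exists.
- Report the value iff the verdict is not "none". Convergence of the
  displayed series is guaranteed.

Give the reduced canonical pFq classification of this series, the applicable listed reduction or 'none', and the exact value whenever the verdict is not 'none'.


x = 1 here; the reduced form reads 2F1, upper {-9, \frac{2}{5}}, lower {-\frac{3}{2}}, C = \frac{1}{2}. Verdict (x = 1): Vandermonde's identity (I2) applies (terminating 2F1 at x = 1 with n = 9, b = 2/5, c = -\frac{3}{2}). Hence: \frac{25042513}{253906250}.

Key step: from the first term \frac{1}{2}: the lower running product (C = 1/2) is a rising factorial.
Term ratio: r(k) = 1 * (k-9) (k+\frac{2}{5}) / [(k-\frac{3}{2}) (k+1)] - rational in k. x = 1; t_0 = \frac{1}{2}; negate the roots.


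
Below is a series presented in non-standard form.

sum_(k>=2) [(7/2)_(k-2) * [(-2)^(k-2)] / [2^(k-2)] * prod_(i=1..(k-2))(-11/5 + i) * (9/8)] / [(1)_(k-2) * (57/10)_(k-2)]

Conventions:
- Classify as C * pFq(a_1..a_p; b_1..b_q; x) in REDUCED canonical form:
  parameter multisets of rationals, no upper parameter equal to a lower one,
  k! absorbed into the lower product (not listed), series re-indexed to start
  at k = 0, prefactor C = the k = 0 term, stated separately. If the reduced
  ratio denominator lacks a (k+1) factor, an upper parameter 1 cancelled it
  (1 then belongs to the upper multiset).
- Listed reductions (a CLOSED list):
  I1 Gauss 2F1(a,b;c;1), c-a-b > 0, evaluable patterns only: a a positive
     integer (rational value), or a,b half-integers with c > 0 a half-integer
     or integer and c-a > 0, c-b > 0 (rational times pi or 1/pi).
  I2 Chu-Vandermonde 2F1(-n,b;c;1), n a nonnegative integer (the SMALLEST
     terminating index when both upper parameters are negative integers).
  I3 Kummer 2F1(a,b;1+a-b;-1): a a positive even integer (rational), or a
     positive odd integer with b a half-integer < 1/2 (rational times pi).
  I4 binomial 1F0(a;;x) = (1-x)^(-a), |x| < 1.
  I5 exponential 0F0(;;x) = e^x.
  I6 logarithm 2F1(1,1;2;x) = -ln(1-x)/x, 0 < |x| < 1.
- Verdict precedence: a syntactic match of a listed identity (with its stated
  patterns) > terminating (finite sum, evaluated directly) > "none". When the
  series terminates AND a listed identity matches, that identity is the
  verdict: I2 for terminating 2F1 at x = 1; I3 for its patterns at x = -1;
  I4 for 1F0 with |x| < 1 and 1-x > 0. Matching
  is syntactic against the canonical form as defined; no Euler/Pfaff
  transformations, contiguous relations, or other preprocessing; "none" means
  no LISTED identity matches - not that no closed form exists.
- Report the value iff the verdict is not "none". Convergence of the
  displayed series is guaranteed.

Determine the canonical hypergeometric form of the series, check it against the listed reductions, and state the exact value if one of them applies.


Prefactor 9/8, argument -1: 2F1 with upper {-6/5, 7/2} over lower {57/10}. Verdict: none here - no I1-I6 shape fits x = -1 with lower {57/10}.

Key step: x = (-1) and the running product (C = 9/8, x = -1) telescopes to a rising factorial.
Consecutive-term ratio: r(k) = (-1) * (k-6/5) (k+7/2) / [(k+57/10) (k+1)] - rational in k, leading ratio (-1); with t_0 = 9/8, classification follows.


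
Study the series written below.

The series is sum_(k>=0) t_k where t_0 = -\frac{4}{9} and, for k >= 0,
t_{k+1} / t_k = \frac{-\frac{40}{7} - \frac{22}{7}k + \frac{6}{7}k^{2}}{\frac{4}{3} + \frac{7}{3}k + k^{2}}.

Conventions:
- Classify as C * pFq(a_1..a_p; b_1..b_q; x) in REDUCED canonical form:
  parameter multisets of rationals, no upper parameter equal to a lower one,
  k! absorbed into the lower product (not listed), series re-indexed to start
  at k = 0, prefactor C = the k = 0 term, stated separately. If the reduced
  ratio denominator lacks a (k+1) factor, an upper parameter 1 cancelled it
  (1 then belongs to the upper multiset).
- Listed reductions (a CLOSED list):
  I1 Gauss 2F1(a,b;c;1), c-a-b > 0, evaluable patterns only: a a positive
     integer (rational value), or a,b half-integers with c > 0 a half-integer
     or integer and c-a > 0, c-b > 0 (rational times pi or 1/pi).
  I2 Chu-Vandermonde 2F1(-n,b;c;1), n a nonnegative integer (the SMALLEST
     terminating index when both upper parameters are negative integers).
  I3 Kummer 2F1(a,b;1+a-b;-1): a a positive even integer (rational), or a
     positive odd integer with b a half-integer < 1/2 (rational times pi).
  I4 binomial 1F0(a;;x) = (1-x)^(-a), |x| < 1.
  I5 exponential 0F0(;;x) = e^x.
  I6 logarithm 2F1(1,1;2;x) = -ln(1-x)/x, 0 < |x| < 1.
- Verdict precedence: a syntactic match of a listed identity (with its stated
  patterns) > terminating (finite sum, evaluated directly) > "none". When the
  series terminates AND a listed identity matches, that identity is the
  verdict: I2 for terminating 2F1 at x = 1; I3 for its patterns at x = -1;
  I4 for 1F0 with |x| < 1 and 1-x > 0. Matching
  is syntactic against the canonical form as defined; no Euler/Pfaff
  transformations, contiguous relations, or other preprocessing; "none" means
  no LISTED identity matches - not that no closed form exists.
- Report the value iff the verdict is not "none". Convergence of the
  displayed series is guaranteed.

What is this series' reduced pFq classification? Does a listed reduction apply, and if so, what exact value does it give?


The series (x = \frac{6}{7}) is 1F0: upper {-5}, lower {-}, prefactor -\frac{4}{9}. Verdict: the binomial series (I4) fires (the 1F0 binomial series: exponent 5, x = \frac{6}{7}). Its exact value is -\frac{4}{151263}.

First insight: from the first term -\frac{4}{9}: factor the ratio over Q (prefactor -4/9): negated roots = parameters.
Ratio: r(k) = \frac{6}{7} * (k-5) / [(k+1)] - rational; roots negated = parameters, x = \frac{6}{7}, C = -\frac{4}{9}.


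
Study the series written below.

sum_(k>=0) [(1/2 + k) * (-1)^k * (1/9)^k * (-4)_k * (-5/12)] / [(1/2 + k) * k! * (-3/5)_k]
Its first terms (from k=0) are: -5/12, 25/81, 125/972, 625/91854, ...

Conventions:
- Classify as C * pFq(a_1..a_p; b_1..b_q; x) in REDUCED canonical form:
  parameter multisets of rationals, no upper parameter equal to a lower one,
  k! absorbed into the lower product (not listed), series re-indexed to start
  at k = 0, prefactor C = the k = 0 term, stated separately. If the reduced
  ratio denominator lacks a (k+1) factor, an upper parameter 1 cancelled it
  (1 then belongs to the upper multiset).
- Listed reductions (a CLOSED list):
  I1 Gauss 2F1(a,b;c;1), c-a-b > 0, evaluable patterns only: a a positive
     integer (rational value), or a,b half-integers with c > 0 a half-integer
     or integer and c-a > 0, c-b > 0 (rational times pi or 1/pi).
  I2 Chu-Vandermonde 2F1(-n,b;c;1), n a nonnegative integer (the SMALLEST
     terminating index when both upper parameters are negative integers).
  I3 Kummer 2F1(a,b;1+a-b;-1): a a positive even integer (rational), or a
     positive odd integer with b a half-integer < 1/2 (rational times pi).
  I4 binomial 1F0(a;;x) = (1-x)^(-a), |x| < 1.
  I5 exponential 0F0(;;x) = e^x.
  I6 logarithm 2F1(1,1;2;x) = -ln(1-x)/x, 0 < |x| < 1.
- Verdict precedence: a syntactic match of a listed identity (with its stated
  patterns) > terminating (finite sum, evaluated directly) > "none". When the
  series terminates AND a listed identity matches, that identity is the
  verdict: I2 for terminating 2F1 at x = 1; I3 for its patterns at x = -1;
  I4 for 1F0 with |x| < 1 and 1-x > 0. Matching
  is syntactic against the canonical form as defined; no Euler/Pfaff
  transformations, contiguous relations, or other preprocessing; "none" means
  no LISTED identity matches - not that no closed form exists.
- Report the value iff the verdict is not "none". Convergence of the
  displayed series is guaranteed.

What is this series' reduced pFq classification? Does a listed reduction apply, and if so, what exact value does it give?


Prefactor -5/12, argument -1/9: 1F1 with upper {-4} over lower {-3/5}. Verdict: terminating. With -4 upstairs the series is a 5-term polynomial sum; evaluated term by term. Value: 1089605/39680928.

The tell: t_0 = -5/12 here, and striking the common factor k + 1/2 reduces the term (C = -5/12).
Consecutive-term ratio: r(k) = (-1/9) * (k-4) / [(k-3/5) (k+1)] - rational in k. x = (-1/9); t_0 = -5/12; negate the roots.


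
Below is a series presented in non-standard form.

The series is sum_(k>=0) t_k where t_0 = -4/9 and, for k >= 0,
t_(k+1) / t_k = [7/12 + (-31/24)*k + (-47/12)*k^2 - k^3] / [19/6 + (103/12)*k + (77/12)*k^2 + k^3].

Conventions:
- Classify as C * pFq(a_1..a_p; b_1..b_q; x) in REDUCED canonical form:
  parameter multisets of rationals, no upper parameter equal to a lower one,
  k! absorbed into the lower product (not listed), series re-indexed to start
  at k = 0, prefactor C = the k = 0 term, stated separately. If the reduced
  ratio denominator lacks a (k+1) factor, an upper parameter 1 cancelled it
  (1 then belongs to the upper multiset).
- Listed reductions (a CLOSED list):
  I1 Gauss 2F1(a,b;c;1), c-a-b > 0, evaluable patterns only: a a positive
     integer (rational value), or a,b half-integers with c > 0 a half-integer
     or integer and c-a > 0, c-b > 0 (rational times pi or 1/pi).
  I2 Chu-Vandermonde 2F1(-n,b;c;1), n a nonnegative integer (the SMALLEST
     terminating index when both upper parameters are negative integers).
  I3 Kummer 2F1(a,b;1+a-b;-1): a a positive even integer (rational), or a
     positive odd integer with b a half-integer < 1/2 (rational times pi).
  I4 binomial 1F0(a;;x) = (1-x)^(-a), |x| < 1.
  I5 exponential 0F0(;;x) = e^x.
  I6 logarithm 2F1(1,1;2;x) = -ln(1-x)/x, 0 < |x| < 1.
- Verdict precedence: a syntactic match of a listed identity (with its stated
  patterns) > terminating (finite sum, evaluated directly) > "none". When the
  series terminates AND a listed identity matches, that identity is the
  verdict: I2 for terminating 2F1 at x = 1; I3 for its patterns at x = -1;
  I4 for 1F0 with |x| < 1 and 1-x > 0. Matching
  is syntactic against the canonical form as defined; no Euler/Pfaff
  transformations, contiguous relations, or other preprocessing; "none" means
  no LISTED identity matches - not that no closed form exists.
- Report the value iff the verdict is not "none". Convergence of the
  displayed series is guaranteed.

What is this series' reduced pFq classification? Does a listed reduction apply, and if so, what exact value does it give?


Classification (C = -4/9): 2F1 with upper {-1/4, 7/2}, lower {19/4}, argument x = -1. Verdict: no listed reduction: x = -1 and upper {-1/4, 7/2} fail every I1-I6 pattern.

Key observation: from the first term -4/9: the ratio is unreduced: k + 2/3 divides both sides (prefactor -4/9).
Consecutive-term ratio: r(k) = (-1) * (k-1/4) (k+7/2) / [(k+19/4) (k+1)] - rational in k, leading ratio (-1); with t_0 = -4/9, classification follows.


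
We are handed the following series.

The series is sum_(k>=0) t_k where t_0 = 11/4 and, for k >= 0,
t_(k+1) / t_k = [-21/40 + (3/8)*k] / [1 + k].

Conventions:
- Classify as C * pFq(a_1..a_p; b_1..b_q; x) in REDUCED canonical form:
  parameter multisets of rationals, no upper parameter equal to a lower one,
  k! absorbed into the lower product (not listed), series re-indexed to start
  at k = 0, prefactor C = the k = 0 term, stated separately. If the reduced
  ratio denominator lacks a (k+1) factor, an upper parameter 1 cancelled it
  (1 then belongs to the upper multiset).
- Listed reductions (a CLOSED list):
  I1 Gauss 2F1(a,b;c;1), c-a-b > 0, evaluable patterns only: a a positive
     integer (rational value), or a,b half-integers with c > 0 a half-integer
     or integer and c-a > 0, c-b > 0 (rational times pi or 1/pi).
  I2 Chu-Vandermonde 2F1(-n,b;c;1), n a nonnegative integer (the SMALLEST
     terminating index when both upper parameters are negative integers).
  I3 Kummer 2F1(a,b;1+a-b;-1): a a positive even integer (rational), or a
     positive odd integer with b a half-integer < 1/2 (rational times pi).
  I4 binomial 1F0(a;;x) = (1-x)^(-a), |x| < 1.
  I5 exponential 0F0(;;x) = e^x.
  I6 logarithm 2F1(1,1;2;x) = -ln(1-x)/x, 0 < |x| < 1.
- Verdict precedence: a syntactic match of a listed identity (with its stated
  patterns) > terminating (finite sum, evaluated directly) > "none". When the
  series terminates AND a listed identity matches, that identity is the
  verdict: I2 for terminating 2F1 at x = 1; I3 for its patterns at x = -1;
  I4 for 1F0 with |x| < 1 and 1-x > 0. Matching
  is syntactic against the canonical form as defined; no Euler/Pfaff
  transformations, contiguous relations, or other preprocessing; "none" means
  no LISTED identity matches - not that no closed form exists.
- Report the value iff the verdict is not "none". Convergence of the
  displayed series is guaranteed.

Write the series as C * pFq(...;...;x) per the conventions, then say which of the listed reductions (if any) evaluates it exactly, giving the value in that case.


The tell: t_0 being 11/4, the expanded ratio factors over Q; C = 11/4, roots give parameters.
Ratio: r(k) = (3/8) * (k-7/5) / [(k+1)] - poly over poly, x = (3/8) from leading terms; C = 11/4 at k = 0.

Prefactor 11/4, argument 3/8: 1F0 with upper {-7/5} over lower {-}. Verdict: the I4 binomial reduction applies (the 1F0 binomial series: exponent 7/5, x = 3/8). Exact value: (11/4) * (5/8)^(7/5).


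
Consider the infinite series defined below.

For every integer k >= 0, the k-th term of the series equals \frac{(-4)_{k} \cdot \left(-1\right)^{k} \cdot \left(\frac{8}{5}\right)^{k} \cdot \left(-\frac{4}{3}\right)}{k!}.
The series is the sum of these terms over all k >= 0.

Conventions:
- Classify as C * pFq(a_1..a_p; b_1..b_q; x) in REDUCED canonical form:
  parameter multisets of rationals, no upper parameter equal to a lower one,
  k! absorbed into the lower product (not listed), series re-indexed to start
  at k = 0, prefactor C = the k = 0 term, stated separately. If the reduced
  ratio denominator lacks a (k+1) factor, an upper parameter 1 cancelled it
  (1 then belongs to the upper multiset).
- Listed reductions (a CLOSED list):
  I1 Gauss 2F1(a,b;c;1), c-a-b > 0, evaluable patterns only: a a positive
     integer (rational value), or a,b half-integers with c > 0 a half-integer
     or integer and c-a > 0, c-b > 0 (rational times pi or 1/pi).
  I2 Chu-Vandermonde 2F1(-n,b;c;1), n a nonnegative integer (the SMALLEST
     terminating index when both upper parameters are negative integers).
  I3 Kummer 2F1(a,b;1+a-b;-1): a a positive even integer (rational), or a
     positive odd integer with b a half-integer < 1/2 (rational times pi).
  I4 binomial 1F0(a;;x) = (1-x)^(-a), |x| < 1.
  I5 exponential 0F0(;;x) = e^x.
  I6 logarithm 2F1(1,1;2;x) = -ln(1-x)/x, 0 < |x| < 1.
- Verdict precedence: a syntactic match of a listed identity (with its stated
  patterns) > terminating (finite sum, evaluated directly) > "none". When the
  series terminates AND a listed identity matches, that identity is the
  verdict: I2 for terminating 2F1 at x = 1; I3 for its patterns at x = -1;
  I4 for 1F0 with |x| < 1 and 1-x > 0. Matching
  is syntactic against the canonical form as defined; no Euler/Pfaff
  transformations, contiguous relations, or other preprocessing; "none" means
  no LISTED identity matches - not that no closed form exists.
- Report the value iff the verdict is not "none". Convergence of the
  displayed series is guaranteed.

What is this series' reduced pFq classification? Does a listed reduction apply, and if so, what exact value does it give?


Classification (C = -\frac{4}{3}): 1F0 with upper {-4}, lower {-}, argument x = -\frac{8}{5}. Verdict: terminating. With -4 upstairs the series is a 5-term polynomial sum; evaluated term by term. Sum: -\frac{114244}{1875}.

Key step: t_0 being -\frac{4}{3}, the (-1)^k factor (C = -4/3, x = -8/5) folds into the argument's sign.
Ratio: r(k) = -\frac{8}{5} * (k-4) / [(k+1)] - rational in k. x = -\frac{8}{5}; t_0 = -\frac{4}{3}; negate the roots.


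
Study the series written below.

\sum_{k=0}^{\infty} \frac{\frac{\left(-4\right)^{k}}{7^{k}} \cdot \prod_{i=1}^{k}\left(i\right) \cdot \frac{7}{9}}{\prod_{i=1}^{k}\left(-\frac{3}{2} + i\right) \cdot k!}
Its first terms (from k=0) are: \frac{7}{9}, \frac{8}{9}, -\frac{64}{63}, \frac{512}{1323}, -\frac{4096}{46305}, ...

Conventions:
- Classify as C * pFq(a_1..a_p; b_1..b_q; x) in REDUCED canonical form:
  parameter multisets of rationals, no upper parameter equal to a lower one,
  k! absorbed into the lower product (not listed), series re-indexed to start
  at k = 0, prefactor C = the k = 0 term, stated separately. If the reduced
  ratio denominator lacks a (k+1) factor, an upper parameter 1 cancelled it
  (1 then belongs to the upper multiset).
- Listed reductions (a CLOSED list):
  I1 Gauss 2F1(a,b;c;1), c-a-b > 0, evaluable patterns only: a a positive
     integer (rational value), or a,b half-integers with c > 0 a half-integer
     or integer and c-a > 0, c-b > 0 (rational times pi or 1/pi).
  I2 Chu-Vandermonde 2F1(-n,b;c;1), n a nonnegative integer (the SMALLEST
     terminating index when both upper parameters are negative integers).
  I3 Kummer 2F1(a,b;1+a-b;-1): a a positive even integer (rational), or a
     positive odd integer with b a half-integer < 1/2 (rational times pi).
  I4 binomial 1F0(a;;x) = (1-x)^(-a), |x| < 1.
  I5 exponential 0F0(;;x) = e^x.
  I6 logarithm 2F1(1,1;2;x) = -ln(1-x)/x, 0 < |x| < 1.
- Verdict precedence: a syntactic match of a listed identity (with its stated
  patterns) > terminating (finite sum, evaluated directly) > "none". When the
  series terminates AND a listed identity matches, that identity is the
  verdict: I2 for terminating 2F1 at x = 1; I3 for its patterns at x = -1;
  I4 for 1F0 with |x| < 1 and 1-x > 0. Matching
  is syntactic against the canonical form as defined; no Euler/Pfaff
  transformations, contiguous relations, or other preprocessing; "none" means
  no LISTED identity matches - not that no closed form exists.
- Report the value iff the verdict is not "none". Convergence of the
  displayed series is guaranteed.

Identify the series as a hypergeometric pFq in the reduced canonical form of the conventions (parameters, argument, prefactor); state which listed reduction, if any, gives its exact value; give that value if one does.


Reduced: x = -\frac{4}{7}, 1F1, upper = {1}, lower = {-\frac{1}{2}}, C = \frac{7}{9}. Verdict: none. Every listed pattern misses the 1F1 form at -\frac{4}{7}, upper {1}.

Key observation: from the first term \frac{7}{9}: the running product (C = 7/9, x = -4/7) telescopes to a rising factorial.
Ratio: r(k) = -\frac{4}{7} * (k+1) / [(k-\frac{1}{2}) (k+1)] - rational in k. x = -\frac{4}{7}; t_0 = \frac{7}{9}; negate the roots.


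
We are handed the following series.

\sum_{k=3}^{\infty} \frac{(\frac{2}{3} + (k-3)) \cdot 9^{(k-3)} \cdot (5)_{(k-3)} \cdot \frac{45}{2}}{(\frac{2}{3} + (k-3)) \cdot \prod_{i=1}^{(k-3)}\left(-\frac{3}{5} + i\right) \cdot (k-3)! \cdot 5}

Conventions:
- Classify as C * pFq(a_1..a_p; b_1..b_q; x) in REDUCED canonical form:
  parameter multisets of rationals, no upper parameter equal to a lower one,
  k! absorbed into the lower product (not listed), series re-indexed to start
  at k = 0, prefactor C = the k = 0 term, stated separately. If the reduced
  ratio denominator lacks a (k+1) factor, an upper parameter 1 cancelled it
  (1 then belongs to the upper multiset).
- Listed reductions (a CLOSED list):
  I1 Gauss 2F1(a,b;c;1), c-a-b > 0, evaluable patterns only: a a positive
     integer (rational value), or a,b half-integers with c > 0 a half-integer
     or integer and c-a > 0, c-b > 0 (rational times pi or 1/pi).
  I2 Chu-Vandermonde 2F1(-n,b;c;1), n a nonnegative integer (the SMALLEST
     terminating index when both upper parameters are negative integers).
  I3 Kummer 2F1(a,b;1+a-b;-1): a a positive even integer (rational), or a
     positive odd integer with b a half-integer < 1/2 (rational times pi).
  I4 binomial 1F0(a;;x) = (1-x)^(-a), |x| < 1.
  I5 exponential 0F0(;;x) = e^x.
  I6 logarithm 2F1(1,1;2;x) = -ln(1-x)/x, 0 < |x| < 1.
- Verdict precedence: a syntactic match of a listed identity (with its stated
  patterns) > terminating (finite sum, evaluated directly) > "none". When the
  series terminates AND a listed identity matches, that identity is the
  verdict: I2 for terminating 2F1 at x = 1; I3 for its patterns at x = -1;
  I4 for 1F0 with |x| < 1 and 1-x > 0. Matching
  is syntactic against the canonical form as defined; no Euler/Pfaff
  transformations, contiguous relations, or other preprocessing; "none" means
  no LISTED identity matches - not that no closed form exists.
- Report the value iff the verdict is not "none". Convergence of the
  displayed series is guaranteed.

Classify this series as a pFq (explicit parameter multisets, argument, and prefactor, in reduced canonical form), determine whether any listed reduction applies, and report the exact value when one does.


Reduced: x = 9, 1F1, upper = {5}, lower = {\frac{2}{5}}, C = \frac{9}{2}. Verdict: none. No listed pattern accepts 1F1(5; \frac{2}{5}; 9).

Structural cue: t_0 = \frac{9}{2} here, and the lower running product (C = 9/2, x = 9) is a rising factorial.
Step ratio: r(k) = 9 * (k+5) / [(k+\frac{2}{5}) (k+1)] - poly over poly, x = 9 from leading terms; C = \frac{9}{2} at k = 0.


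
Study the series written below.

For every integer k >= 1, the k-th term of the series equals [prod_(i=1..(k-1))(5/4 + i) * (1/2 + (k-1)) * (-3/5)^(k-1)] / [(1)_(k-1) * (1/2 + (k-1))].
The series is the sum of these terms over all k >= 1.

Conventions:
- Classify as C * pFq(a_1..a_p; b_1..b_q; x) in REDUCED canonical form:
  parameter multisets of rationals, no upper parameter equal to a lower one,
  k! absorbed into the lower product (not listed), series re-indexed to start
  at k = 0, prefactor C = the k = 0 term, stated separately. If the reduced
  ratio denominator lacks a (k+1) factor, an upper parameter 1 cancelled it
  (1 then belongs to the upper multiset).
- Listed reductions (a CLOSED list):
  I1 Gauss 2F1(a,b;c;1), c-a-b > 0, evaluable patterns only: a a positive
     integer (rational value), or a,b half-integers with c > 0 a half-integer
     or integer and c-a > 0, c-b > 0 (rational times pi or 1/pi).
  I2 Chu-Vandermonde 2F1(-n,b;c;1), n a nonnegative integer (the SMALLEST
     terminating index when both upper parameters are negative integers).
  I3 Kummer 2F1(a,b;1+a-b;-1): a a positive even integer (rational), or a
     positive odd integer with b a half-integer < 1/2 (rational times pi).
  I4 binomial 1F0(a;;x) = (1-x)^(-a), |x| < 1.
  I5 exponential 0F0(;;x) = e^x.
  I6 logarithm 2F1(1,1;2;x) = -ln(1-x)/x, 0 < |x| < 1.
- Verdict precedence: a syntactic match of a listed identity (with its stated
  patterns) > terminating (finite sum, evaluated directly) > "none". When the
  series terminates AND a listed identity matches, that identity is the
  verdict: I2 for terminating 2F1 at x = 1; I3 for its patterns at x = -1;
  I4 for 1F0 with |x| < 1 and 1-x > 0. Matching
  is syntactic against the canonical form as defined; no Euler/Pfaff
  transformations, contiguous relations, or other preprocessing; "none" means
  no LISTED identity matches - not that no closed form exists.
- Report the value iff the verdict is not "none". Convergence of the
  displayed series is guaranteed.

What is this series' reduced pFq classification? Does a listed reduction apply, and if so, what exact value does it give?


With C = 1: the canonical form is 1F0(9/4; -; -3/5). Verdict: the I4 binomial reduction fires (the 1F0 binomial series: exponent -9/4, x = -3/5). Sum: (8/5)^(-9/4).

Key observation: with t_0 = 1, striking the common factor k + 1/2 reduces the term (C = 1).
Consecutive-term ratio: r(k) = (-3/5) * (k+9/4) / [(k+1)] ; factor over Q: parameters, x = (-3/5), and C = 1.
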